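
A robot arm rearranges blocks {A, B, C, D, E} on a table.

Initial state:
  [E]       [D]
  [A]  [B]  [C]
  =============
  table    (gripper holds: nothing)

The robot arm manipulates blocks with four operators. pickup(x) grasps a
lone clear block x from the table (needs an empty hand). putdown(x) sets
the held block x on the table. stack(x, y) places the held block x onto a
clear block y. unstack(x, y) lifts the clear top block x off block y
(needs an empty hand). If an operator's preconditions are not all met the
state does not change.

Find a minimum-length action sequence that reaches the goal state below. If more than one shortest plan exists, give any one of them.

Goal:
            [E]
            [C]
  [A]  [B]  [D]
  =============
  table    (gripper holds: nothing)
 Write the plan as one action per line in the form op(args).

step 1 (unstack(D, C)): towers=[A/E; B; C] holding=D
step 2 (putdown(D)): towers=[A/E; B; C; D] holding=-
step 3 (pickup(C)): towers=[A/E; B; D] holding=C
step 4 (stack(C, D)): towers=[A/E; B; D/C] holding=-
step 5 (unstack(E, A)): towers=[A; B; D/C] holding=E
step 6 (stack(E, C)): towers=[A; B; D/C/E] holding=-
goal check: towers=[A; B; D/C/E] holding=- — reached (length 6, optimal by BFS)

unstack(D, C)
putdown(D)
pickup(C)
stack(C, D)
unstack(E, A)
stack(E, C)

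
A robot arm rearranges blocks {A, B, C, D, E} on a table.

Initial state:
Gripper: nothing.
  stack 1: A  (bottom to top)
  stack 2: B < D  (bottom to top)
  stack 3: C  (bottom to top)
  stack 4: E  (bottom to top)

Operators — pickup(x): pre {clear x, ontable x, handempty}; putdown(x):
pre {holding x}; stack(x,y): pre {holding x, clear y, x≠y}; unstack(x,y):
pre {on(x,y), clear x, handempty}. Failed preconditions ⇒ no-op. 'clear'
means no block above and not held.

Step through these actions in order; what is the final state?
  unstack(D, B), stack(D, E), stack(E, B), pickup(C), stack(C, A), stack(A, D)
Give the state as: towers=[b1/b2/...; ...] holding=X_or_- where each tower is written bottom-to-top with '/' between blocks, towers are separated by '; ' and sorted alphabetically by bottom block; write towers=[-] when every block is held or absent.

step 1 (unstack(D, B)): towers=[A; B; C; E] holding=D
step 2 (stack(D, E)): towers=[A; B; C; E/D] holding=-
step 3 (stack(E, B)) [no-op]: towers=[A; B; C; E/D] holding=-
step 4 (pickup(C)): towers=[A; B; E/D] holding=C
step 5 (stack(C, A)): towers=[A/C; B; E/D] holding=-
step 6 (stack(A, D)) [no-op]: towers=[A/C; B; E/D] holding=-

towers=[A/C; B; E/D] holding=-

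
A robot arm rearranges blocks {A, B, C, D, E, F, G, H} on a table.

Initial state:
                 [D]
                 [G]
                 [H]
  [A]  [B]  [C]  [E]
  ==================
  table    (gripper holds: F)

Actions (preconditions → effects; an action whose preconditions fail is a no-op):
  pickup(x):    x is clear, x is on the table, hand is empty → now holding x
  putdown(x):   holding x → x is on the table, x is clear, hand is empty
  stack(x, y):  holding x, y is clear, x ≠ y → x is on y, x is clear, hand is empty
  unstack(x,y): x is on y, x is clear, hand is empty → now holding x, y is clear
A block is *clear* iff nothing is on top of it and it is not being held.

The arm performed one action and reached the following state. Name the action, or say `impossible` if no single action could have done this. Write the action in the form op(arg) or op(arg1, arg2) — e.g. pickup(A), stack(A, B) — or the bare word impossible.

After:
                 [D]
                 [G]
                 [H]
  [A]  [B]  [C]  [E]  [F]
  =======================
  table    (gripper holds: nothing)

putdown(F)

target: towers=[A; B; C; E/H/G/D; F] holding=-
        putdown(F) → towers=[A; B; C; E/H/G/D; F] holding=-  ← match
       stack(F, A) → towers=[A/F; B; C; E/H/G/D] holding=-
       stack(F, B) → towers=[A; B/F; C; E/H/G/D] holding=-
       stack(F, D) → towers=[A; B; C; E/H/G/D/F] holding=-
       stack(F, C) → towers=[A; B; C/F; E/H/G/D] holding=-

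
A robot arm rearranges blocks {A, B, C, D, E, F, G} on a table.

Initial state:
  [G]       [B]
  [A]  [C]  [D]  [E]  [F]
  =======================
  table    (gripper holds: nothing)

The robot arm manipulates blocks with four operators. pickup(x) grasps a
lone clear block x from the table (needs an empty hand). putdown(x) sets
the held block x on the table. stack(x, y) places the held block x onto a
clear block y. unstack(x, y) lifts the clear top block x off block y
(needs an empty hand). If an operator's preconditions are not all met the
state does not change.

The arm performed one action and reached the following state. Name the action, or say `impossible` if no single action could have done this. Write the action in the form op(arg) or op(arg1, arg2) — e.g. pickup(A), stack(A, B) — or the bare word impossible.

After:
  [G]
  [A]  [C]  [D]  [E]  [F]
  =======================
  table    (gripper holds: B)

unstack(B, D)

target: towers=[A/G; C; D; E; F] holding=B
     unstack(B, D) → towers=[A/G; C; D; E; F] holding=B  ← match
         pickup(F) → towers=[A/G; C; D/B; E] holding=F
     unstack(G, A) → towers=[A; C; D/B; E; F] holding=G
         pickup(E) → towers=[A/G; C; D/B; F] holding=E
         pickup(C) → towers=[A/G; D/B; E; F] holding=C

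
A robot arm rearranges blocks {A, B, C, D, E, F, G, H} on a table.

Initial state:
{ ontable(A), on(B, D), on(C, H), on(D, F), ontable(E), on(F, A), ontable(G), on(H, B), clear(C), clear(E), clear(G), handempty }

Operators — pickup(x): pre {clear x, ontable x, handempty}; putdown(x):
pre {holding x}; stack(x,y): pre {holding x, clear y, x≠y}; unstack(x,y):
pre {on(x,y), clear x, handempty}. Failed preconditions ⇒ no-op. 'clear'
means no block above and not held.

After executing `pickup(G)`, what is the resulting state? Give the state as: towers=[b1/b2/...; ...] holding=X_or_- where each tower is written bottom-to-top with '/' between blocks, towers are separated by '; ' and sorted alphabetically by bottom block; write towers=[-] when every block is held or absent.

before: towers=[A/F/D/B/H/C; E; G] holding=-
pre[pickup(G)]: clear(G) ok, ontable(G) ok, handempty ok
all met → apply pickup(G)
after:  towers=[A/F/D/B/H/C; E] holding=G

towers=[A/F/D/B/H/C; E] holding=G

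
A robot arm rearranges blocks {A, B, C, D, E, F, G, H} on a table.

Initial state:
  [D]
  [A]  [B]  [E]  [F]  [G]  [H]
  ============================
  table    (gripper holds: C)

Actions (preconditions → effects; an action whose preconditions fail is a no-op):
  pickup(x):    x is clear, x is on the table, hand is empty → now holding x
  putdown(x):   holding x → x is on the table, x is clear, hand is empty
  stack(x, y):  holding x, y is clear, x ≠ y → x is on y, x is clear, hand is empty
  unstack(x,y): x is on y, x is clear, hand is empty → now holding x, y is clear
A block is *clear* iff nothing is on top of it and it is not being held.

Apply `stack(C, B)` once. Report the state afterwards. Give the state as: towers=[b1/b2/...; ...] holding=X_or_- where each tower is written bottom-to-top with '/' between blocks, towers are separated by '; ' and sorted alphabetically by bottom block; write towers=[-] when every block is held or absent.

before: towers=[A/D; B; E; F; G; H] holding=C
pre[stack(C, B)]: holding(C) ok, clear(B) ok, C≠B ok
all met → apply stack(C, B)
after:  towers=[A/D; B/C; E; F; G; H] holding=-

towers=[A/D; B/C; E; F; G; H] holding=-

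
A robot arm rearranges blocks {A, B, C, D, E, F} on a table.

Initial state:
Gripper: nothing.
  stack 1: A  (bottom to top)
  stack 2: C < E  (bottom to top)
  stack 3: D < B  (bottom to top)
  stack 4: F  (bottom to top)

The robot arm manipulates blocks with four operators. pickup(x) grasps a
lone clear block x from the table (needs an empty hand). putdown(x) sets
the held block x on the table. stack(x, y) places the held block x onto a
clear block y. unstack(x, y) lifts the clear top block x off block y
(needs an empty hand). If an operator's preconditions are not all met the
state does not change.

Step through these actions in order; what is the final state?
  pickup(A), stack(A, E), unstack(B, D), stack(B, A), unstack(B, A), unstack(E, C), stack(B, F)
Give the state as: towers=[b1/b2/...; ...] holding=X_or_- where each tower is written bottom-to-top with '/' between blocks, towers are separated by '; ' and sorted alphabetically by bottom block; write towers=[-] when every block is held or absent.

step 1 (pickup(A)): towers=[C/E; D/B; F] holding=A
step 2 (stack(A, E)): towers=[C/E/A; D/B; F] holding=-
step 3 (unstack(B, D)): towers=[C/E/A; D; F] holding=B
step 4 (stack(B, A)): towers=[C/E/A/B; D; F] holding=-
step 5 (unstack(B, A)): towers=[C/E/A; D; F] holding=B
step 6 (unstack(E, C)) [no-op]: towers=[C/E/A; D; F] holding=B
step 7 (stack(B, F)): towers=[C/E/A; D; F/B] holding=-

towers=[C/E/A; D; F/B] holding=-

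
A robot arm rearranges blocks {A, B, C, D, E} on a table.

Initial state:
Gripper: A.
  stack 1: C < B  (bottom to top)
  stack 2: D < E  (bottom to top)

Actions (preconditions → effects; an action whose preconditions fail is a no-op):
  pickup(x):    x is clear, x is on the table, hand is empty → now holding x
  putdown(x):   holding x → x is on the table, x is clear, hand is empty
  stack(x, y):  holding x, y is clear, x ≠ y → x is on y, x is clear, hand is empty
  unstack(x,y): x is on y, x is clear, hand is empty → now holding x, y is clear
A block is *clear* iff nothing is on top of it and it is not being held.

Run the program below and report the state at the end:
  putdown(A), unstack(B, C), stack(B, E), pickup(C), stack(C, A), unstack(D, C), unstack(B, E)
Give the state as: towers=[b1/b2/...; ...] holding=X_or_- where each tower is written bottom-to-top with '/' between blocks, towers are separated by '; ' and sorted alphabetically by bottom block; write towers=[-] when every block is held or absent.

step 1 (putdown(A)): towers=[A; C/B; D/E] holding=-
step 2 (unstack(B, C)): towers=[A; C; D/E] holding=B
step 3 (stack(B, E)): towers=[A; C; D/E/B] holding=-
step 4 (pickup(C)): towers=[A; D/E/B] holding=C
step 5 (stack(C, A)): towers=[A/C; D/E/B] holding=-
step 6 (unstack(D, C)) [no-op]: towers=[A/C; D/E/B] holding=-
step 7 (unstack(B, E)): towers=[A/C; D/E] holding=B

towers=[A/C; D/E] holding=B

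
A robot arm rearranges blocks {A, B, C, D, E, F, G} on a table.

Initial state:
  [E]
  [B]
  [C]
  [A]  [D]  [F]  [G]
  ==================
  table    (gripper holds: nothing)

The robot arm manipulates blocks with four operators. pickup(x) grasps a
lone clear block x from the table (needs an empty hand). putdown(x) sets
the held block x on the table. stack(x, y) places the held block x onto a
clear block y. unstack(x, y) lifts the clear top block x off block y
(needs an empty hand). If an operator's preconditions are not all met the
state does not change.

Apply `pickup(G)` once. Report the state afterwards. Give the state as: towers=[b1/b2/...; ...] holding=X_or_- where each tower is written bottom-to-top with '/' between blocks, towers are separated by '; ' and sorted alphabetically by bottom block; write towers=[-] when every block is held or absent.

before: towers=[A/C/B/E; D; F; G] holding=-
pre[pickup(G)]: clear(G) ✓, ontable(G) ✓, handempty ✓
all met → apply pickup(G)
after:  towers=[A/C/B/E; D; F] holding=G

towers=[A/C/B/E; D; F] holding=G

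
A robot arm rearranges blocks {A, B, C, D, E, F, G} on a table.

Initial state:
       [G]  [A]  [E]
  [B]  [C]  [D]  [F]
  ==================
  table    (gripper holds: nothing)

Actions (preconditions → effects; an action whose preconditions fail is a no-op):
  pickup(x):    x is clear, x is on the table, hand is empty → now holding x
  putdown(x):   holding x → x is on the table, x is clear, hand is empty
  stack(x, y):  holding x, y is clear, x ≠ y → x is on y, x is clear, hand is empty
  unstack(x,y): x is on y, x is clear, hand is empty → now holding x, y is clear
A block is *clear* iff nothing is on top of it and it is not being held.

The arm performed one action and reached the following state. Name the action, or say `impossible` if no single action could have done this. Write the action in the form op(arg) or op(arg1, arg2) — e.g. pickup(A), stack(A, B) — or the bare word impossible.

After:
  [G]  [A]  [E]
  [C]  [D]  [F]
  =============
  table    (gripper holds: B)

pickup(B)

target: towers=[C/G; D/A; F/E] holding=B
         pickup(B) → towers=[C/G; D/A; F/E] holding=B  ← match
     unstack(G, C) → towers=[B; C; D/A; F/E] holding=G
     unstack(A, D) → towers=[B; C/G; D; F/E] holding=A
     unstack(E, F) → towers=[B; C/G; D/A; F] holding=E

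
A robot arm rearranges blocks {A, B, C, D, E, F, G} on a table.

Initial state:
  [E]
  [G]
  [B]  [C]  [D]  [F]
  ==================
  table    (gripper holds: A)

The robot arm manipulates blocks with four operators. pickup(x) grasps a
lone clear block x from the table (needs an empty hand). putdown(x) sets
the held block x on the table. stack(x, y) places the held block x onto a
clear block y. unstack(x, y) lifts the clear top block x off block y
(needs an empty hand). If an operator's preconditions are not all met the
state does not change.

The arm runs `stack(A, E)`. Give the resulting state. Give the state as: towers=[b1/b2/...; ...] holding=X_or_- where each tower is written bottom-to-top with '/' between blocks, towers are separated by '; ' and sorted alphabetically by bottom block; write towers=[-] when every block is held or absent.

towers=[B/G/E/A; C; D; F] holding=-

before: towers=[B/G/E; C; D; F] holding=A
pre[stack(A, E)]: holding(A) yes, clear(E) yes, A≠E yes
all met → apply stack(A, E)
after:  towers=[B/G/E/A; C; D; F] holding=-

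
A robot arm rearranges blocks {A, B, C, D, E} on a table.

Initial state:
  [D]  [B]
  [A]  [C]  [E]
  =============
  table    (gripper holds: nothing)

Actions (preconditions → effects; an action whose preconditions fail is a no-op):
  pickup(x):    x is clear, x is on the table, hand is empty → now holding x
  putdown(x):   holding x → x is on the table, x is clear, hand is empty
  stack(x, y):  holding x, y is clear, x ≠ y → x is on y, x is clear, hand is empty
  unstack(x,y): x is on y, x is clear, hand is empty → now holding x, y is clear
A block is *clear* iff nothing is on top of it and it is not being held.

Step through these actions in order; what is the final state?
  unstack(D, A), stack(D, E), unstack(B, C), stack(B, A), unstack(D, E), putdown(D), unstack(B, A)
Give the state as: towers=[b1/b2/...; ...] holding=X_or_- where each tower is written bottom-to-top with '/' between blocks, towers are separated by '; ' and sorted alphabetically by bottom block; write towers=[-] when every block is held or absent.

towers=[A; C; D; E] holding=B

step 1 (unstack(D, A)): towers=[A; C/B; E] holding=D
step 2 (stack(D, E)): towers=[A; C/B; E/D] holding=-
step 3 (unstack(B, C)): towers=[A; C; E/D] holding=B
step 4 (stack(B, A)): towers=[A/B; C; E/D] holding=-
step 5 (unstack(D, E)): towers=[A/B; C; E] holding=D
step 6 (putdown(D)): towers=[A/B; C; D; E] holding=-
step 7 (unstack(B, A)): towers=[A; C; D; E] holding=B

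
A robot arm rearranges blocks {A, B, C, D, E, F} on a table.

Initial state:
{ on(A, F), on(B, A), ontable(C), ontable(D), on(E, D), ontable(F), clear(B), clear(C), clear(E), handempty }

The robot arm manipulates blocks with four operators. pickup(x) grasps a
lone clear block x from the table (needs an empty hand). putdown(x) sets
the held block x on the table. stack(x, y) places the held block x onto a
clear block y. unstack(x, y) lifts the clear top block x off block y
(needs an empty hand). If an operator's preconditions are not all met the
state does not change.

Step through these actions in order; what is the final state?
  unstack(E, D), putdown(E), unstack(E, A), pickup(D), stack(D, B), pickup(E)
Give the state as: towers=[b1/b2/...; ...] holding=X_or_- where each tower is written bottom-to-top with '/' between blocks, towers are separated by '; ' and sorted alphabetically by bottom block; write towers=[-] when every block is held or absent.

towers=[C; F/A/B/D] holding=E

step 1 (unstack(E, D)): towers=[C; D; F/A/B] holding=E
step 2 (putdown(E)): towers=[C; D; E; F/A/B] holding=-
step 3 (unstack(E, A)) [no-op]: towers=[C; D; E; F/A/B] holding=-
step 4 (pickup(D)): towers=[C; E; F/A/B] holding=D
step 5 (stack(D, B)): towers=[C; E; F/A/B/D] holding=-
step 6 (pickup(E)): towers=[C; F/A/B/D] holding=E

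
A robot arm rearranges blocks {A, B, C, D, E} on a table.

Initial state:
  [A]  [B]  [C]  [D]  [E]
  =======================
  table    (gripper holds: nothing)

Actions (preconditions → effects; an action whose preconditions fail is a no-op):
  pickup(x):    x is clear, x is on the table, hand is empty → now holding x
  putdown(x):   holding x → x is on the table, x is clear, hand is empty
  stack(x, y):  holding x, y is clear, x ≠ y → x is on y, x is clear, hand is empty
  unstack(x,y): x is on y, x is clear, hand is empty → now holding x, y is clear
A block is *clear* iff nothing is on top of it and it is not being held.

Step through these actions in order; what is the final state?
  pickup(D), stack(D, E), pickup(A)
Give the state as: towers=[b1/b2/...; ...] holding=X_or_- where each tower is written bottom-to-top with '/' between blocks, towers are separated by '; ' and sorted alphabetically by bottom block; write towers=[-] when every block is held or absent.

towers=[B; C; E/D] holding=A

step 1 (pickup(D)): towers=[A; B; C; E] holding=D
step 2 (stack(D, E)): towers=[A; B; C; E/D] holding=-
step 3 (pickup(A)): towers=[B; C; E/D] holding=A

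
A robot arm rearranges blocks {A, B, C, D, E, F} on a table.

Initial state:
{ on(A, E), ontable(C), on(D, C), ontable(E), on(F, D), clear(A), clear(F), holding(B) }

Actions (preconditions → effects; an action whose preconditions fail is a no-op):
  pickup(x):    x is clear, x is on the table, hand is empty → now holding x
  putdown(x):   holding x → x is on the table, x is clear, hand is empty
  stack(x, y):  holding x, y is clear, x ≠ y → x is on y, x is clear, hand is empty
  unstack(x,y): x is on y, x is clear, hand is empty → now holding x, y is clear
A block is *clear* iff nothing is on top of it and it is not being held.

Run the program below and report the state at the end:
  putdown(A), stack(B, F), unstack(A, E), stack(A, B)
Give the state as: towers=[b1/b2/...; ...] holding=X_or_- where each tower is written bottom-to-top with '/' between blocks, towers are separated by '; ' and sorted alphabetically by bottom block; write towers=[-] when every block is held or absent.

step 1 (putdown(A)) [no-op]: towers=[C/D/F; E/A] holding=B
step 2 (stack(B, F)): towers=[C/D/F/B; E/A] holding=-
step 3 (unstack(A, E)): towers=[C/D/F/B; E] holding=A
step 4 (stack(A, B)): towers=[C/D/F/B/A; E] holding=-

towers=[C/D/F/B/A; E] holding=-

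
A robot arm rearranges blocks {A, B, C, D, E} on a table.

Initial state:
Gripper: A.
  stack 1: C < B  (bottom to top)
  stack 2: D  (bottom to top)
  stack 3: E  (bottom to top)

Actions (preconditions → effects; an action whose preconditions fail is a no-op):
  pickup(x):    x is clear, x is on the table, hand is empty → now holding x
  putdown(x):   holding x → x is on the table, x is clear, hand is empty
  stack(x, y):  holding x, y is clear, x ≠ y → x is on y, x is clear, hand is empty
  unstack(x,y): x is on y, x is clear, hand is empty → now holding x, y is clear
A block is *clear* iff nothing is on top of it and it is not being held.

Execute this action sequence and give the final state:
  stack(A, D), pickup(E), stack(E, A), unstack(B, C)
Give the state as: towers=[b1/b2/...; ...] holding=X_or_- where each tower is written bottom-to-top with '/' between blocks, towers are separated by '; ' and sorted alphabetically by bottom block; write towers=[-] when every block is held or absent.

step 1 (stack(A, D)): towers=[C/B; D/A; E] holding=-
step 2 (pickup(E)): towers=[C/B; D/A] holding=E
step 3 (stack(E, A)): towers=[C/B; D/A/E] holding=-
step 4 (unstack(B, C)): towers=[C; D/A/E] holding=B

towers=[C; D/A/E] holding=B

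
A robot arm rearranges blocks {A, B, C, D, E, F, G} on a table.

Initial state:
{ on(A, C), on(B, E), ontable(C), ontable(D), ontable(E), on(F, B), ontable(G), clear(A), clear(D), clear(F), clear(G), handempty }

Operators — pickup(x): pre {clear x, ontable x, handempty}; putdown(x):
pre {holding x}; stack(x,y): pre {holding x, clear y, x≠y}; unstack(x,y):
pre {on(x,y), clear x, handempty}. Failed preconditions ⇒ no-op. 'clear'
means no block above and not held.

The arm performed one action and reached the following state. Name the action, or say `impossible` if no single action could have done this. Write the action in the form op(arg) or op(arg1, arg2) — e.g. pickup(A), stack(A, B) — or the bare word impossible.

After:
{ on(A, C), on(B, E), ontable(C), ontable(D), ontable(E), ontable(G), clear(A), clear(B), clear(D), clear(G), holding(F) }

target: towers=[C/A; D; E/B; G] holding=F
     unstack(F, B) → towers=[C/A; D; E/B; G] holding=F  ← match
         pickup(G) → towers=[C/A; D; E/B/F] holding=G
         pickup(D) → towers=[C/A; E/B/F; G] holding=D
     unstack(A, C) → towers=[C; D; E/B/F; G] holding=A

unstack(F, B)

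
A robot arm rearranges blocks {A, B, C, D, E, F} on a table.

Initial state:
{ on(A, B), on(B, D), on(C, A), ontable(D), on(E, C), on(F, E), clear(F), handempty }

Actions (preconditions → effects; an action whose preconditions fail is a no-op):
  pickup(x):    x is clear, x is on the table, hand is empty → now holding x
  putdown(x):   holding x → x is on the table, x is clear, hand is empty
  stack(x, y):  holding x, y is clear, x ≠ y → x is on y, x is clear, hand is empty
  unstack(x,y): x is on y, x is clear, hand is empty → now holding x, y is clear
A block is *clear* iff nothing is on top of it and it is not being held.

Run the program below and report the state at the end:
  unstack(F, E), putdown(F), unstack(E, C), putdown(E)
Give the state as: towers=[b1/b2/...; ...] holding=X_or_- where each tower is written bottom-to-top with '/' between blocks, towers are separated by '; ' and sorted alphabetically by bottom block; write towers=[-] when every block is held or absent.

step 1 (unstack(F, E)): towers=[D/B/A/C/E] holding=F
step 2 (putdown(F)): towers=[D/B/A/C/E; F] holding=-
step 3 (unstack(E, C)): towers=[D/B/A/C; F] holding=E
step 4 (putdown(E)): towers=[D/B/A/C; E; F] holding=-

towers=[D/B/A/C; E; F] holding=-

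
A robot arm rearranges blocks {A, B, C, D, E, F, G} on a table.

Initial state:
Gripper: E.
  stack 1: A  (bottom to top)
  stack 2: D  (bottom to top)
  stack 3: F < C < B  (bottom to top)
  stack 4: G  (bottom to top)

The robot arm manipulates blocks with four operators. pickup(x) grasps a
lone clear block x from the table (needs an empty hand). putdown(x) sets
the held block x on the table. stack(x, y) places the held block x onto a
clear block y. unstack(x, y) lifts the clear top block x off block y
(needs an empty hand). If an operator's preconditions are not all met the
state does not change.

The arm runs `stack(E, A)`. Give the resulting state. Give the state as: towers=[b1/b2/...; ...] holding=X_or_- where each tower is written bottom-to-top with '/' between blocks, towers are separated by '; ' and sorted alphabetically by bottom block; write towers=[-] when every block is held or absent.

towers=[A/E; D; F/C/B; G] holding=-

before: towers=[A; D; F/C/B; G] holding=E
pre[stack(E, A)]: holding(E) yes, clear(A) yes, E≠A yes
all met → apply stack(E, A)
after:  towers=[A/E; D; F/C/B; G] holding=-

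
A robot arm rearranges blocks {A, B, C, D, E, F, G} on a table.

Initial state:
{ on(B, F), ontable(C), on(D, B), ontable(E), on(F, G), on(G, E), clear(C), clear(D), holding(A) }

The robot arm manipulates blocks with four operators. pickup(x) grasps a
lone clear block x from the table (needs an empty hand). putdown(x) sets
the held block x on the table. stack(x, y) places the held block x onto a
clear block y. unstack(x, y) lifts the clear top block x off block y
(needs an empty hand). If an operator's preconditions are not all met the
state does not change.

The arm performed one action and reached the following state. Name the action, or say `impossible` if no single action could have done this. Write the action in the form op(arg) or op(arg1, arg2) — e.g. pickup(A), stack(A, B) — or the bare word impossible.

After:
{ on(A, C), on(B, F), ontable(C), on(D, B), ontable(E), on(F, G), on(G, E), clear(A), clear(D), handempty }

stack(A, C)

target: towers=[C/A; E/G/F/B/D] holding=-
        putdown(A) → towers=[A; C; E/G/F/B/D] holding=-
       stack(A, D) → towers=[C; E/G/F/B/D/A] holding=-
       stack(A, C) → towers=[C/A; E/G/F/B/D] holding=-  ← match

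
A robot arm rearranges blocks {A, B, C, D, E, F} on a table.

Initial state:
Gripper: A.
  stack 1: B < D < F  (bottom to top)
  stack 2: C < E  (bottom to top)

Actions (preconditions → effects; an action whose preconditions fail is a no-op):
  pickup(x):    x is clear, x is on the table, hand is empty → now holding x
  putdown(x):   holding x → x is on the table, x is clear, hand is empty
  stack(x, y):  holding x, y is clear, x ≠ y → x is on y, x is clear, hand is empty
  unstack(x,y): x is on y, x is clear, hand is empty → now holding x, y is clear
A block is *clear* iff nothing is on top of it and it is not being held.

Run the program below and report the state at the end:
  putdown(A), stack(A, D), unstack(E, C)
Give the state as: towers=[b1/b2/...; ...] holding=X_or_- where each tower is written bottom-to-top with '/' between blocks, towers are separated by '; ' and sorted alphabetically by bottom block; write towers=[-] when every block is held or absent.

step 1 (putdown(A)): towers=[A; B/D/F; C/E] holding=-
step 2 (stack(A, D)) [no-op]: towers=[A; B/D/F; C/E] holding=-
step 3 (unstack(E, C)): towers=[A; B/D/F; C] holding=E

towers=[A; B/D/F; C] holding=E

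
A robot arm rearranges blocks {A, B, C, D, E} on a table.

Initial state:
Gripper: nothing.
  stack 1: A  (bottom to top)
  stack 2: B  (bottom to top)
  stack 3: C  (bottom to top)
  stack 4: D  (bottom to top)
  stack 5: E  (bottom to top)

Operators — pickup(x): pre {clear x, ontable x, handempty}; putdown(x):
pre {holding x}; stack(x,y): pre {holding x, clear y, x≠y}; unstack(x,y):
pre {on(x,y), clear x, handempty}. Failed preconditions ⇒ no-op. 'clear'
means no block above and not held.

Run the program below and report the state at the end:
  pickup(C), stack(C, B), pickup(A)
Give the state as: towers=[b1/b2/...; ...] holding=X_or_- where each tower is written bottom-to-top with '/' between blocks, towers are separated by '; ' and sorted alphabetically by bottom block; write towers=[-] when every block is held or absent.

step 1 (pickup(C)): towers=[A; B; D; E] holding=C
step 2 (stack(C, B)): towers=[A; B/C; D; E] holding=-
step 3 (pickup(A)): towers=[B/C; D; E] holding=A

towers=[B/C; D; E] holding=A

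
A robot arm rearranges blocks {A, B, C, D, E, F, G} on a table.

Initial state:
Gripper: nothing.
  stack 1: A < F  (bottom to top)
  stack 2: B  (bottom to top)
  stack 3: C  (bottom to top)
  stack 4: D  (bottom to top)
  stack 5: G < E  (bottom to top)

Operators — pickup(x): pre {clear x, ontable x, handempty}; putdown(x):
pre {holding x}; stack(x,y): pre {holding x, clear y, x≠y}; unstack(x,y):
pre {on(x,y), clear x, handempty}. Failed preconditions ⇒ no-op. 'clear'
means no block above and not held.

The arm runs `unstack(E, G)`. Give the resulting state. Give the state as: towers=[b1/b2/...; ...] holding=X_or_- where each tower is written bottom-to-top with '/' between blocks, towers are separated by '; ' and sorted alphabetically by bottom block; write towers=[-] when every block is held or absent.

towers=[A/F; B; C; D; G] holding=E

before: towers=[A/F; B; C; D; G/E] holding=-
pre[unstack(E, G)]: on(E,G) ok, clear(E) ok, handempty ok
all met → apply unstack(E, G)
after:  towers=[A/F; B; C; D; G] holding=E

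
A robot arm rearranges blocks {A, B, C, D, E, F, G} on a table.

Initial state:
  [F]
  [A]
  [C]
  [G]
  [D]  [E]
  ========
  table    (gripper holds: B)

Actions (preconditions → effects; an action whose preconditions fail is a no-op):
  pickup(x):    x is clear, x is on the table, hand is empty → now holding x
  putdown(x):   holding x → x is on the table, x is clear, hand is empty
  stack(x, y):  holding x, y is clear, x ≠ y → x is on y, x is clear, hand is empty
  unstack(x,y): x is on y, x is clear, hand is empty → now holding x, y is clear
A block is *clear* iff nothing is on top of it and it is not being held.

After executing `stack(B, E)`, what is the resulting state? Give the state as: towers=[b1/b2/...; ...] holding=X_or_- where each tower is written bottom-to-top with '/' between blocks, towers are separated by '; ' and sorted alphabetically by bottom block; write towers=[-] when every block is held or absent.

before: towers=[D/G/C/A/F; E] holding=B
pre[stack(B, E)]: holding(B) yes, clear(E) yes, B≠E yes
all met → apply stack(B, E)
after:  towers=[D/G/C/A/F; E/B] holding=-

towers=[D/G/C/A/F; E/B] holding=-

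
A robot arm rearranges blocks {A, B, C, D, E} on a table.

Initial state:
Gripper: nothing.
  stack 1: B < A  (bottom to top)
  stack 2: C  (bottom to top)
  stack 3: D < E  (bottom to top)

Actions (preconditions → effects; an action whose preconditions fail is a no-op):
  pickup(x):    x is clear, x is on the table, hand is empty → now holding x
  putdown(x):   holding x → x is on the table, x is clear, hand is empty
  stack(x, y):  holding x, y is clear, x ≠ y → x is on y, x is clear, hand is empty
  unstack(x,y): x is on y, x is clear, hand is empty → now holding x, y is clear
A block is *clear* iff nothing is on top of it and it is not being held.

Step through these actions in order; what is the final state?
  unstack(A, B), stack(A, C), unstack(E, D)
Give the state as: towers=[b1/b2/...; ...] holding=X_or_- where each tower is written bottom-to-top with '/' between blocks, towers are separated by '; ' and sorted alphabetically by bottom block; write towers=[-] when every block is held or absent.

towers=[B; C/A; D] holding=E

step 1 (unstack(A, B)): towers=[B; C; D/E] holding=A
step 2 (stack(A, C)): towers=[B; C/A; D/E] holding=-
step 3 (unstack(E, D)): towers=[B; C/A; D] holding=E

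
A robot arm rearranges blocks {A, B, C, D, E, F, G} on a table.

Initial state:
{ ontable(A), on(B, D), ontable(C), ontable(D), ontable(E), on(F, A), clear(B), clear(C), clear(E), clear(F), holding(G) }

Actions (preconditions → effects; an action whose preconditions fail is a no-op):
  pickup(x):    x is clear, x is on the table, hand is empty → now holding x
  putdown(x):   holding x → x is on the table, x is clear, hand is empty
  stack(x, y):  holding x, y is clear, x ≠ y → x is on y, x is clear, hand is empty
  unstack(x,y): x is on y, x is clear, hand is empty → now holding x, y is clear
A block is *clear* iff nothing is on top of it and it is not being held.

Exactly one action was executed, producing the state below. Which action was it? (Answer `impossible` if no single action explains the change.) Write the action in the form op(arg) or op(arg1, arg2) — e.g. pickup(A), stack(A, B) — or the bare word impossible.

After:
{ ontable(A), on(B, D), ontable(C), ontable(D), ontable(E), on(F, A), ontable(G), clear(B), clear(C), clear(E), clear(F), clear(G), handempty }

putdown(G)

target: towers=[A/F; C; D/B; E; G] holding=-
        putdown(G) → towers=[A/F; C; D/B; E; G] holding=-  ← match
       stack(G, B) → towers=[A/F; C; D/B/G; E] holding=-
       stack(G, F) → towers=[A/F/G; C; D/B; E] holding=-
       stack(G, E) → towers=[A/F; C; D/B; E/G] holding=-
       stack(G, C) → towers=[A/F; C/G; D/B; E] holding=-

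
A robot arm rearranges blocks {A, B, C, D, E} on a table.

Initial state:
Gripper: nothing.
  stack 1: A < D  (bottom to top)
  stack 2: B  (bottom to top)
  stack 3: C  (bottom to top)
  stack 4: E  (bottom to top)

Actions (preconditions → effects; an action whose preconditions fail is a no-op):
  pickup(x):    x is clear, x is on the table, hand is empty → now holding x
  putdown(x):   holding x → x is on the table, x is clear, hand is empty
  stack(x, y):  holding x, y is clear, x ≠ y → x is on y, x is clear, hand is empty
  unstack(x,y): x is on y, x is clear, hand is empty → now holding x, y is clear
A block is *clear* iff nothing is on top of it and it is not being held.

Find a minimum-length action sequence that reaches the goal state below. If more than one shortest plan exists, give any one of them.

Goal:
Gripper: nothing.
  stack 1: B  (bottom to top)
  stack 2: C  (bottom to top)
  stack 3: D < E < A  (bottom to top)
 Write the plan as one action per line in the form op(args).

step 1 (unstack(D, A)): towers=[A; B; C; E] holding=D
step 2 (putdown(D)): towers=[A; B; C; D; E] holding=-
step 3 (pickup(E)): towers=[A; B; C; D] holding=E
step 4 (stack(E, D)): towers=[A; B; C; D/E] holding=-
step 5 (pickup(A)): towers=[B; C; D/E] holding=A
step 6 (stack(A, E)): towers=[B; C; D/E/A] holding=-
goal check: towers=[B; C; D/E/A] holding=- — reached (length 6, optimal by BFS)

unstack(D, A)
putdown(D)
pickup(E)
stack(E, D)
pickup(A)
stack(A, E)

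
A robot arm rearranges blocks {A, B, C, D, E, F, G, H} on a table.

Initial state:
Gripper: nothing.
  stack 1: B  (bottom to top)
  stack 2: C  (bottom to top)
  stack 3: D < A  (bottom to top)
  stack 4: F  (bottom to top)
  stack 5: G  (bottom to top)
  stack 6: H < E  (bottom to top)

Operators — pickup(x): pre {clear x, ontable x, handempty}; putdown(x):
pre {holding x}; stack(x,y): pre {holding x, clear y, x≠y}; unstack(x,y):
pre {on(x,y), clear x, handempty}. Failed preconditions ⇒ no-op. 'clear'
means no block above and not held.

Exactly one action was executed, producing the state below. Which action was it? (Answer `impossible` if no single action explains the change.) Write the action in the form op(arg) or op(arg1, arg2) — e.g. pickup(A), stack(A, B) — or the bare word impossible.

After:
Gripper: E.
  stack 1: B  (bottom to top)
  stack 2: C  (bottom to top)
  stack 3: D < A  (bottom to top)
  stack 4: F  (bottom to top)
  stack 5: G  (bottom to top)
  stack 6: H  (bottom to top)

target: towers=[B; C; D/A; F; G; H] holding=E
         pickup(G) → towers=[B; C; D/A; F; H/E] holding=G
     unstack(A, D) → towers=[B; C; D; F; G; H/E] holding=A
     unstack(E, H) → towers=[B; C; D/A; F; G; H] holding=E  ← match
         pickup(B) → towers=[C; D/A; F; G; H/E] holding=B
         pickup(F) → towers=[B; C; D/A; G; H/E] holding=F
         pickup(C) → towers=[B; D/A; F; G; H/E] holding=C

unstack(E, H)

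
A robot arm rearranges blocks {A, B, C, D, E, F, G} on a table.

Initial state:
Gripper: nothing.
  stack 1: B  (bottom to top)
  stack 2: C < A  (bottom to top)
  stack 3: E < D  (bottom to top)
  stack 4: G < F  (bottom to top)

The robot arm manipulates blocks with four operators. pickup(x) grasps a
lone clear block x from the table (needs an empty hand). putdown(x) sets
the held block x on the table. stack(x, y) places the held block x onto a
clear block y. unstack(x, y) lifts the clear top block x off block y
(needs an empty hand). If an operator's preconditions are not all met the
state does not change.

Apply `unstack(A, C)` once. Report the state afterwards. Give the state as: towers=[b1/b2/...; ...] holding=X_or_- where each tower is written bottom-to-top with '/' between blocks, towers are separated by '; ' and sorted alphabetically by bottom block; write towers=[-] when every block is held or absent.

towers=[B; C; E/D; G/F] holding=A

before: towers=[B; C/A; E/D; G/F] holding=-
pre[unstack(A, C)]: on(A,C) ✓, clear(A) ✓, handempty ✓
all met → apply unstack(A, C)
after:  towers=[B; C; E/D; G/F] holding=A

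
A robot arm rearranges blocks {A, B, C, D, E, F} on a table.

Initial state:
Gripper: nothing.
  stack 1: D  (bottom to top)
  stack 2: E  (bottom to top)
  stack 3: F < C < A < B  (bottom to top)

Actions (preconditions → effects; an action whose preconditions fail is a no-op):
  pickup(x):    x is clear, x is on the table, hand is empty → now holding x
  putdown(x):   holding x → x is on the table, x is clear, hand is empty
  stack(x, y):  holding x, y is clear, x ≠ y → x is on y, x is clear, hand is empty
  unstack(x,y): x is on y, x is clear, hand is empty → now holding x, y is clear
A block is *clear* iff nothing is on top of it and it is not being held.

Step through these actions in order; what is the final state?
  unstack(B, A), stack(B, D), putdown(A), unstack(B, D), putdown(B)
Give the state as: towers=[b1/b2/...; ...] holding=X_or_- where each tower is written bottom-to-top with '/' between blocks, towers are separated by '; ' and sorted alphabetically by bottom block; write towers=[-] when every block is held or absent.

towers=[B; D; E; F/C/A] holding=-

step 1 (unstack(B, A)): towers=[D; E; F/C/A] holding=B
step 2 (stack(B, D)): towers=[D/B; E; F/C/A] holding=-
step 3 (putdown(A)) [no-op]: towers=[D/B; E; F/C/A] holding=-
step 4 (unstack(B, D)): towers=[D; E; F/C/A] holding=B
step 5 (putdown(B)): towers=[B; D; E; F/C/A] holding=-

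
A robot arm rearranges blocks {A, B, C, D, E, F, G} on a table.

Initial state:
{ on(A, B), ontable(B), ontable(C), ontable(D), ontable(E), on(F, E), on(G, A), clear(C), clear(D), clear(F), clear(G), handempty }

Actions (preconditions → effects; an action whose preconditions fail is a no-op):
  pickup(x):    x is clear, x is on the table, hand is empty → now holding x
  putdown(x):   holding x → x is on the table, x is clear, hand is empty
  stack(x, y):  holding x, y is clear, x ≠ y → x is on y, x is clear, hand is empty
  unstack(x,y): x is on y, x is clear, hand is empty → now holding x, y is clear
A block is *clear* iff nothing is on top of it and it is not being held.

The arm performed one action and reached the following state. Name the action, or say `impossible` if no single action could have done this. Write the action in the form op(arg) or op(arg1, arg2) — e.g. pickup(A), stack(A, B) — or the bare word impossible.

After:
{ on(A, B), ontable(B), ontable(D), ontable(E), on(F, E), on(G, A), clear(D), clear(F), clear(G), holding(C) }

pickup(C)

target: towers=[B/A/G; D; E/F] holding=C
     unstack(F, E) → towers=[B/A/G; C; D; E] holding=F
     unstack(G, A) → towers=[B/A; C; D; E/F] holding=G
         pickup(D) → towers=[B/A/G; C; E/F] holding=D
         pickup(C) → towers=[B/A/G; D; E/F] holding=C  ← match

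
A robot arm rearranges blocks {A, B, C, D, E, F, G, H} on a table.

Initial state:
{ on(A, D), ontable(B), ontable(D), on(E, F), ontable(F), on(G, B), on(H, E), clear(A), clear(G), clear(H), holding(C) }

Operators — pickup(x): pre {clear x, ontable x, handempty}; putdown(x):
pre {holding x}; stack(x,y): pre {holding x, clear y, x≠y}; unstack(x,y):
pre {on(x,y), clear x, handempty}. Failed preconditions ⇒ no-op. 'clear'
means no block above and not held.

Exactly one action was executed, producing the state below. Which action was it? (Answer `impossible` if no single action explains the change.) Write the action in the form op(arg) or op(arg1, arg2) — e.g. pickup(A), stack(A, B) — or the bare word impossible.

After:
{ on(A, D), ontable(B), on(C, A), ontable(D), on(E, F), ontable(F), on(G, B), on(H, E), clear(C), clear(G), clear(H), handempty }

target: towers=[B/G; D/A/C; F/E/H] holding=-
        putdown(C) → towers=[B/G; C; D/A; F/E/H] holding=-
       stack(C, G) → towers=[B/G/C; D/A; F/E/H] holding=-
       stack(C, A) → towers=[B/G; D/A/C; F/E/H] holding=-  ← match
       stack(C, H) → towers=[B/G; D/A; F/E/H/C] holding=-

stack(C, A)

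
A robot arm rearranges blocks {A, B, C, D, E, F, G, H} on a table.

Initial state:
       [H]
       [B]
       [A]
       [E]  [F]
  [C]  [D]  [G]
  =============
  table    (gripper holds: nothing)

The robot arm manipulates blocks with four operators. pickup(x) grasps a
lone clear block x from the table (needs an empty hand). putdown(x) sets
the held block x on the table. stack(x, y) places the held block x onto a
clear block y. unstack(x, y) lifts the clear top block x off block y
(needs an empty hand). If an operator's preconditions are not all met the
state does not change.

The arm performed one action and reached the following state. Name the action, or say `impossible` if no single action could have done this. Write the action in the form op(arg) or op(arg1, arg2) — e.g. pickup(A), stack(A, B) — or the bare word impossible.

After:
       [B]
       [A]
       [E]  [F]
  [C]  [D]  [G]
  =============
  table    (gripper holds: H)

target: towers=[C; D/E/A/B; G/F] holding=H
     unstack(H, B) → towers=[C; D/E/A/B; G/F] holding=H  ← match
     unstack(F, G) → towers=[C; D/E/A/B/H; G] holding=F
         pickup(C) → towers=[D/E/A/B/H; G/F] holding=C

unstack(H, B)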